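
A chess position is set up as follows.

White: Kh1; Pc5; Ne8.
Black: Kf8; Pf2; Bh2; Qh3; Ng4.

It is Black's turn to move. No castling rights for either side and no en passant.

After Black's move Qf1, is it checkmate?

yes

After Qf1: white king on h1; in check: yes, from the black queen on f1.
King squares — g1: attacked by Qf1; g2: attacked by Qf1; h2: attacked by Ng4.
White has no legal moves → checkmate.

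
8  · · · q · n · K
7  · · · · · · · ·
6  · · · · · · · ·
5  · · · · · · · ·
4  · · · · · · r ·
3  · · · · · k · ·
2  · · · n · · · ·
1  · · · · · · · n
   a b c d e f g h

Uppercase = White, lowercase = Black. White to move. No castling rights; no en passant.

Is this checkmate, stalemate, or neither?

stalemate

White to move; white king on h8.
In check: no.
King squares — g7: attacked by Rg4; h7: attacked by Nf8; g8: attacked by Rg4.
Legal moves for White: none.
Not in check and no legal moves → stalemate.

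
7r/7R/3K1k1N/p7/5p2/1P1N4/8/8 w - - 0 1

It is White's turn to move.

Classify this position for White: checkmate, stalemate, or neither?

White to move; white king on d6.
In check: no.
Legal moves for White include: Rxh8, Rg7, Rf7+, Re7, Rd7, Rc7, Rb7, Ra7, Ng8+, Nf7, Nf5, Ng4+, Kd7, Kc7, Kc6, Kd5, Kc5, Ne5, ... (list truncated; more exist).
White has legal moves and is not in check → neither.

neither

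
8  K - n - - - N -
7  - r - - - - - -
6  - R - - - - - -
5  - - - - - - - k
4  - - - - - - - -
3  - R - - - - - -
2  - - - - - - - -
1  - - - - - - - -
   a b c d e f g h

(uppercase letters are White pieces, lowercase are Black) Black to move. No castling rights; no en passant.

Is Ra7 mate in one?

no

After Ra7: white king on a8; in check: yes, from the black rook on a7.
White has 1 legal reply: Kb8.
In check but a legal move exists → not checkmate.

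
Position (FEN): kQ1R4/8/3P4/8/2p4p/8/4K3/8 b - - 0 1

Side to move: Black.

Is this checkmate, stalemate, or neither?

checkmate

Black to move; black king on a8.
In check: yes, from the white queen on b8.
King squares — a7: attacked by Qb8; b7: attacked by Qb8; b8: attacked by Rd8.
Legal moves for Black: none.
In check with no legal moves → checkmate.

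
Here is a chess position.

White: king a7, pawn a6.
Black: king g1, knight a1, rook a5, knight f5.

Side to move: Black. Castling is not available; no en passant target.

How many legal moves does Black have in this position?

23

Black to move; king on g1.
In check: no.
Legal moves: Ng7, Ne7, Nh6, Nd6, Nh4, Nd4, Ng3, Ne3, Rxa6+, Re5, Rd5, Rc5, Rb5, Ra4, Ra3, Ra2, Kh2, Kg2, Kf2, Kh1, Kf1, Nb3, Nc2.
Count: 23.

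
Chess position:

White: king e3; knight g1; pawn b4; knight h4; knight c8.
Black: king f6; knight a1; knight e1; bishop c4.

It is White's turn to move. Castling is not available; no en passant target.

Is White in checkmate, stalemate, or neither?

White to move; white king on e3.
In check: no.
Legal moves for White: Ne7, Na7, Nd6, Nb6, Ng6, Nf5, Nhf3, Ng2, Kf4, Ke4, Kd4, Kf2, Kd2, Nh3, Ngf3, Ne2, b5.
White has 17 legal moves and is not in check → neither.

neither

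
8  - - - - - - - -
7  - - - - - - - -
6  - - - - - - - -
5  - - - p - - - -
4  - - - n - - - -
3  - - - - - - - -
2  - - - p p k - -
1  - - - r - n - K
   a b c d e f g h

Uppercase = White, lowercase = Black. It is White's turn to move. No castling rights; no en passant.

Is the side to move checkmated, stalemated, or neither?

stalemate

White to move; white king on h1.
In check: no.
King squares — g1: attacked by Kf2; g2: attacked by Kf2; h2: attacked by Nf1.
Legal moves for White: none.
Not in check and no legal moves → stalemate.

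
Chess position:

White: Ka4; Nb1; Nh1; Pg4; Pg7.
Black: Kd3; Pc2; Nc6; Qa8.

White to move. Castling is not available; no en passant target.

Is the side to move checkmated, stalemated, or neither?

White to move; white king on a4.
In check: yes, from the black queen on a8.
King squares — a3: attacked by Qa8; b3: available; b4: attacked by Nc6; a5: attacked by Nc6; b5: available.
Legal moves for White: Kb5, Kb3.
White is in check but has 2 legal moves → neither.

neither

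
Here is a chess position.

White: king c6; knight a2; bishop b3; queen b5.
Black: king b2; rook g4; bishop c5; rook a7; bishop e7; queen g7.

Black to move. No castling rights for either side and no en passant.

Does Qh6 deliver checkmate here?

no

After Qh6: white king on c6; in check: yes, from the black queen on h6.
White has 2 legal replies: Kd5, Be6+.
In check but a legal move exists → not checkmate.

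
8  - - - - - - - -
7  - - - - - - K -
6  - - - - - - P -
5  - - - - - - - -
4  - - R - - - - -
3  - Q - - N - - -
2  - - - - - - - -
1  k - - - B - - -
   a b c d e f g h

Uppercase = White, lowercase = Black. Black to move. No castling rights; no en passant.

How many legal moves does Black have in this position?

Black to move; king on a1.
In check: no.
Legal moves: none.
Count: 0.

0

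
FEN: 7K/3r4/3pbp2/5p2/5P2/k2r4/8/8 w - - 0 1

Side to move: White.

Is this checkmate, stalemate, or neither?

White to move; white king on h8.
In check: no.
King squares — g7: attacked by Rd7; h7: attacked by Rd7; g8: attacked by Be6.
Legal moves for White: none.
Not in check and no legal moves → stalemate.

stalemate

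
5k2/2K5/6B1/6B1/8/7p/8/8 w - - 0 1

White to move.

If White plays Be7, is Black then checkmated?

no

After Be7: black king on f8; in check: yes, from the white bishop on e7.
Black has 3 legal replies: Kg8, Kg7, Kxe7.
In check but a legal move exists → not checkmate.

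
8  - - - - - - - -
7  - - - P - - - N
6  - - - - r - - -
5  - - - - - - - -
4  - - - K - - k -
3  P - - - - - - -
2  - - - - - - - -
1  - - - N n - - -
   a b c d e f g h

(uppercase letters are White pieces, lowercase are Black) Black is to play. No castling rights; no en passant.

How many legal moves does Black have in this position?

Black to move; king on g4.
In check: no.
Legal moves: Re8, Re7, Rh6, Rg6, Rf6, Rd6+, Rc6, Rb6, Ra6, Re5, Re4+, Re3, Re2, Kh5, Kf5, Kh4, Kf4, Kh3, Kg3, Kf3, Nf3+, Nd3, Ng2, Nc2+.
Count: 24.

24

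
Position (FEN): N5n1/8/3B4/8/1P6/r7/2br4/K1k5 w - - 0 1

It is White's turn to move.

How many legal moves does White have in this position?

0

White to move; king on a1.
In check: yes, from the black rook on a3.
Legal moves: none.
Count: 0.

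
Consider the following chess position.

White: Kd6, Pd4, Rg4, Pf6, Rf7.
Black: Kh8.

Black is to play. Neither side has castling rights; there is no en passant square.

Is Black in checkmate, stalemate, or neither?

stalemate

Black to move; black king on h8.
In check: no.
King squares — g7: attacked by Rg4; h7: attacked by Rf7; g8: attacked by Rg4.
Legal moves for Black: none.
Not in check and no legal moves → stalemate.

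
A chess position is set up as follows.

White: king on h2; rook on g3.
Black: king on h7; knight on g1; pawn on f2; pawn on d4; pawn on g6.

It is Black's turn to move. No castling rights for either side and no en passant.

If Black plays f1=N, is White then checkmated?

no

After f1=N: white king on h2; in check: yes, from the black knight on f1.
White has 3 legal replies: Kg2, Kh1, Kxg1.
In check but a legal move exists → not checkmate.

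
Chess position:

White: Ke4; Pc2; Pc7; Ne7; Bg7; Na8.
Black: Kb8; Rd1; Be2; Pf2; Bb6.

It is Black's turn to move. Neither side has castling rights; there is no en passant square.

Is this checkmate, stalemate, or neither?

Black to move; black king on b8.
In check: yes, from the white pawn on c7.
Legal moves for Black: Kxa8, Kb7, Ka7, Bxc7.
Black is in check but has 4 legal moves → neither.

neither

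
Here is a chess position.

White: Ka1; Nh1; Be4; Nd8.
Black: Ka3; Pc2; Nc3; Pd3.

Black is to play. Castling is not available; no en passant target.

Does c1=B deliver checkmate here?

After c1=B: white king on a1; in check: no.
White is not in check, so this cannot be checkmate.

no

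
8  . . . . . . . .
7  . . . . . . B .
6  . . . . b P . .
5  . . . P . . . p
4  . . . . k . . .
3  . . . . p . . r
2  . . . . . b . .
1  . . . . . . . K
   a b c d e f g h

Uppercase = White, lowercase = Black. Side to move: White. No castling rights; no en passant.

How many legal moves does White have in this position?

1

White to move; king on h1.
In check: yes, from the black rook on h3.
Legal moves: Kg2.
Count: 1.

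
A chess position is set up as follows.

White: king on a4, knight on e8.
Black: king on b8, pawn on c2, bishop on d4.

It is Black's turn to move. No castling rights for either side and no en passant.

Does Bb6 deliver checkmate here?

After Bb6: white king on a4; in check: no.
White is not in check, so this cannot be checkmate.

no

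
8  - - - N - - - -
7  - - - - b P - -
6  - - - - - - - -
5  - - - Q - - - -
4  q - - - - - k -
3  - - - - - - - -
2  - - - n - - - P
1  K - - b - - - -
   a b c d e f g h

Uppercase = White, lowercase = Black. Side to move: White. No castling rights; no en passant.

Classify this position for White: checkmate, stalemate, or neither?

White to move; white king on a1.
In check: yes, from the black queen on a4.
King squares — b1: attacked by Nd2; a2: attacked by Qa4; b2: available.
Legal moves for White: Kb2, Qa2.
White is in check but has 2 legal moves → neither.

neither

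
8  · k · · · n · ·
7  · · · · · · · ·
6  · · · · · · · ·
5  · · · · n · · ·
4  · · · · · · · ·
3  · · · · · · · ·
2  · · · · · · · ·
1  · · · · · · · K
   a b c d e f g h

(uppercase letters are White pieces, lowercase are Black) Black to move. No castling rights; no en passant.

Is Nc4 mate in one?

no

After Nc4: white king on h1; in check: no.
White is not in check, so this cannot be checkmate.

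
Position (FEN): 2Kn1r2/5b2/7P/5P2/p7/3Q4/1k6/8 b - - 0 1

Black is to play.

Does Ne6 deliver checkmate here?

no

After Ne6: white king on c8; in check: yes, from the black rook on f8.
White has 3 legal replies: Kd7, Kb7, Qd8.
In check but a legal move exists → not checkmate.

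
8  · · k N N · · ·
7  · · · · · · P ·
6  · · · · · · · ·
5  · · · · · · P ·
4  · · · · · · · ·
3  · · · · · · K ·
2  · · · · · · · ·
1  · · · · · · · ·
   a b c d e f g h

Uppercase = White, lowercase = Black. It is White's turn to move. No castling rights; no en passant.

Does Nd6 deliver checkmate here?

no

After Nd6: black king on c8; in check: yes, from the white knight on d6.
Black has 4 legal replies: Kxd8, Kb8, Kd7, Kc7.
In check but a legal move exists → not checkmate.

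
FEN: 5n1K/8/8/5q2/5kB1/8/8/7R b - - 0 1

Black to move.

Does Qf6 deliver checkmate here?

After Qf6: white king on h8; in check: yes, from the black queen on f6.
White has 1 legal reply: Kg8.
In check but a legal move exists → not checkmate.

no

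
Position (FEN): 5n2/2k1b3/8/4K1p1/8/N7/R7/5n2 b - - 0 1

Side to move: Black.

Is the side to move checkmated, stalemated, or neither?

Black to move; black king on c7.
In check: no.
Legal moves for Black include: Nh7, Nd7+, Ng6+, Ne6, Bd8, Bf6+, Bd6+, Bc5, Bb4, Bxa3, Kd8, Kc8, Kb8, Kd7, Kb7, Kc6, Kb6, Ng3, ... (list truncated; more exist).
Black has legal moves and is not in check → neither.

neither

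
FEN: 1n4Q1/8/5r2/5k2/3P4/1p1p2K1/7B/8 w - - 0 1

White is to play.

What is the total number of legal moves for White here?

White to move; king on g3.
In check: no.
Legal moves: Qh8, Qf8, Qe8, Qd8, Qc8+, Qxb8, Qh7+, Qg7, Qf7, Qg6+, Qe6+, Qg5+, Qd5+, Qg4#, Qc4, Qxb3, Kh4, Kh3, Kf3, Kg2, Kf2, Bg1, d5.
Count: 23.

23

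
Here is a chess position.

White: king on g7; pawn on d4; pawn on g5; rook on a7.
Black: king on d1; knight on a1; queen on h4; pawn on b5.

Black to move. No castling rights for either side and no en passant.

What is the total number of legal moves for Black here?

23

Black to move; king on d1.
In check: no.
Legal moves: Qh8+, Qh7+, Qh6+, Qh5, Qxg5+, Qg4, Qf4, Qe4, Qxd4+, Qh3, Qg3, Qh2, Qf2, Qh1, Qe1, Ke2, Kd2, Kc2, Ke1, Kc1, Nb3, Nc2, b4.
Count: 23.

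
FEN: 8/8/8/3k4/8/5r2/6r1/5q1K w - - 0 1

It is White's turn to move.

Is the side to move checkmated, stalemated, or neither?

checkmate

White to move; white king on h1.
In check: yes, from the black queen on f1.
King squares — g1: attacked by Qf1; g2: attacked by Qf1; h2: attacked by Rg2.
Legal moves for White: none.
In check with no legal moves → checkmate.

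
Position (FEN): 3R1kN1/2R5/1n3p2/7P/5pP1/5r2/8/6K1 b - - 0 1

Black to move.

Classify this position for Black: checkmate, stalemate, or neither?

checkmate

Black to move; black king on f8.
In check: yes, from the white rook on d8.
King squares — e7: attacked by Rc7; f7: attacked by Rc7; g7: attacked by Rc7; e8: attacked by Rd8; g8: attacked by Rd8.
Legal moves for Black: none.
In check with no legal moves → checkmate.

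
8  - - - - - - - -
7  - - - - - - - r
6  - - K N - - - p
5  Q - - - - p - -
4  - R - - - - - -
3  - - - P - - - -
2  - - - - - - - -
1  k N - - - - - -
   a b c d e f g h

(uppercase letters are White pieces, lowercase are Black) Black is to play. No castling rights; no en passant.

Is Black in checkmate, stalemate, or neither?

Black to move; black king on a1.
In check: yes, from the white queen on a5.
King squares — b1: attacked by Rb4; a2: attacked by Qa5; b2: attacked by Rb4.
Legal moves for Black: none.
In check with no legal moves → checkmate.

checkmate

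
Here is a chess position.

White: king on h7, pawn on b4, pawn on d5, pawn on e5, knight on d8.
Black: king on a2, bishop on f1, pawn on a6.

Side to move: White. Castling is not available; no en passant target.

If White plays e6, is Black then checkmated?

no

After e6: black king on a2; in check: no.
Black is not in check, so this cannot be checkmate.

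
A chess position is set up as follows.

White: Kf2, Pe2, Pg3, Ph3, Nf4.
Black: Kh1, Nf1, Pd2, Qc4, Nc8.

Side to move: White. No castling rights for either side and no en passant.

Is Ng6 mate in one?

no

After Ng6: black king on h1; in check: no.
Black is not in check, so this cannot be checkmate.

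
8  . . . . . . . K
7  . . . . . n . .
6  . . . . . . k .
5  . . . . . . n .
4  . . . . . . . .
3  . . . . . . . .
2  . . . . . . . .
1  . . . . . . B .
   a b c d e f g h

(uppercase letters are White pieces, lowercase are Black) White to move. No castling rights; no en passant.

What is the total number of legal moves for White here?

1

White to move; king on h8.
In check: yes, from the black knight on f7.
Legal moves: Kg8.
Count: 1.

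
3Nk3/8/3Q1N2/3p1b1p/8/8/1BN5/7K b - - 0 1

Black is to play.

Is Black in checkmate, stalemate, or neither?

Black to move; black king on e8.
In check: yes, from the white knight on f6.
King squares — d7: attacked by Qd6; e7: attacked by Qd6; f7: attacked by Nd8; d8: attacked by Qd6; f8: attacked by Qd6.
Legal moves for Black: none.
In check with no legal moves → checkmate.

checkmate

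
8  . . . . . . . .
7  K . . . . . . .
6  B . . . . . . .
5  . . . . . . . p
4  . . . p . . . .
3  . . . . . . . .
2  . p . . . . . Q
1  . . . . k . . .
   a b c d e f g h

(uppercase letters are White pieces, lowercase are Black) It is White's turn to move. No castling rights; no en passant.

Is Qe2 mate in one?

After Qe2: black king on e1; in check: yes, from the white queen on e2.
King squares — d1: attacked by Qe2; f1: attacked by Qe2; d2: attacked by Qe2; e2: attacked by Ba6; f2: attacked by Qe2.
Black has no legal moves → checkmate.

yes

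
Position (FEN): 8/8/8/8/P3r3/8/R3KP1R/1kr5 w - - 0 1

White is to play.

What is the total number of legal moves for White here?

3

White to move; king on e2.
In check: yes, from the black rook on e4.
Legal moves: Kf3, Kd3, Kd2.
Count: 3.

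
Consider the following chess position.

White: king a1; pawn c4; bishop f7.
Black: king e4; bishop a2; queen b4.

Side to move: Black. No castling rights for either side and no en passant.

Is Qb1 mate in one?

After Qb1: white king on a1; in check: yes, from the black queen on b1.
King squares — b1: attacked by Ba2; a2: attacked by Qb1; b2: attacked by Qb1.
White has no legal moves → checkmate.

yes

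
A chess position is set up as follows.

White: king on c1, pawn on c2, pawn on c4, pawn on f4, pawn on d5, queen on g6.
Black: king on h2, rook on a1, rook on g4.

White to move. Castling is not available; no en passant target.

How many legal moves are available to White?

White to move; king on c1.
In check: yes, from the black rook on a1.
Legal moves: Kd2, Kb2.
Count: 2.

2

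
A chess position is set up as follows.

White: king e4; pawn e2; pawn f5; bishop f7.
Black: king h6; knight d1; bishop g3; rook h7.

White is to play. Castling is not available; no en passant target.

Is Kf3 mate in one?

no

After Kf3: black king on h6; in check: no.
Black is not in check, so this cannot be checkmate.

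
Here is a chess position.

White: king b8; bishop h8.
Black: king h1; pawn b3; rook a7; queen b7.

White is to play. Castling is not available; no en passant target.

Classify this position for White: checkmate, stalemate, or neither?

checkmate

White to move; white king on b8.
In check: yes, from the black queen on b7.
King squares — a7: attacked by Qb7; b7: attacked by Ra7; c7: attacked by Qb7; a8: attacked by Ra7; c8: attacked by Qb7.
Legal moves for White: none.
In check with no legal moves → checkmate.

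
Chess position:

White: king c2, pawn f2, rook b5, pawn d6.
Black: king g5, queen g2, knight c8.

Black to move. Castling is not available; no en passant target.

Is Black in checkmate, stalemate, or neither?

Black to move; black king on g5.
In check: yes, from the white rook on b5.
King squares — f4: available; g4: available; h4: available; f5: attacked by Rb5; h5: attacked by Rb5; f6: available; g6: available; h6: available.
Legal moves for Black: Kh6, Kg6, Kf6, Kh4, Kg4, Kf4, Qd5.
Black is in check but has 7 legal moves → neither.

neither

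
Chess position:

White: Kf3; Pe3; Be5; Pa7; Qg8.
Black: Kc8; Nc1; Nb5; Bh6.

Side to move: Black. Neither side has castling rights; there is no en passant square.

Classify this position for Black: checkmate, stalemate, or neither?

neither

Black to move; black king on c8.
In check: yes, from the white queen on g8.
Legal moves for Black: Kd7, Kb7, Bf8.
Black is in check but has 3 legal moves → neither.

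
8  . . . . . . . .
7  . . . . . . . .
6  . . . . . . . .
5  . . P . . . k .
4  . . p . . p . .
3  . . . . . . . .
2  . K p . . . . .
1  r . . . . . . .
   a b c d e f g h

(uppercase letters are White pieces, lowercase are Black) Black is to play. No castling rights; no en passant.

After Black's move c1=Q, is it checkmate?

After c1=Q: white king on b2; in check: yes, from the black queen on c1.
King squares — a1: attacked by Qc1; b1: attacked by Ra1; c1: attacked by Ra1; a2: attacked by Ra1; c2: attacked by Qc1; a3: attacked by Ra1; b3: attacked by Pc4; c3: attacked by Qc1.
White has no legal moves → checkmate.

yes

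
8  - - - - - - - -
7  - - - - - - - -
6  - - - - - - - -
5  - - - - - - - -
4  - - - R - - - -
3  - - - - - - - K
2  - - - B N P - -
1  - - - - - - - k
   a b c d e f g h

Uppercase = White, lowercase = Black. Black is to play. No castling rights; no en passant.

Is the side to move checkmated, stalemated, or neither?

Black to move; black king on h1.
In check: no.
King squares — g1: attacked by Ne2; g2: attacked by Kh3; h2: attacked by Kh3.
Legal moves for Black: none.
Not in check and no legal moves → stalemate.

stalemate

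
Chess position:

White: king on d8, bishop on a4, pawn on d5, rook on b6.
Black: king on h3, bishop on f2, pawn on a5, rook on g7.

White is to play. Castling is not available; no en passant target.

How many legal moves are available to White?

24

White to move; king on d8.
In check: no.
Legal moves: Ke8, Kc8, Rb8, Rb7, Rh6+, Rg6, Rf6, Re6, Rd6, Rc6, Ra6, Rb5, Rb4, Rb3+, Rb2, Rb1, Be8, Bd7+, Bc6, Bb5, Bb3, Bc2, Bd1, d6.
Count: 24.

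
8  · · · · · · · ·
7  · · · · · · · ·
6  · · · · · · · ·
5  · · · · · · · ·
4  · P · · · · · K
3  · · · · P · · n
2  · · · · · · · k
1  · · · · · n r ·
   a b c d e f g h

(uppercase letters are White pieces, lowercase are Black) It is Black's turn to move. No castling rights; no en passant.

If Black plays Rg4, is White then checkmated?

no

After Rg4: white king on h4; in check: yes, from the black rook on g4.
White has 2 legal replies: Kh5, Kxg4.
In check but a legal move exists → not checkmate.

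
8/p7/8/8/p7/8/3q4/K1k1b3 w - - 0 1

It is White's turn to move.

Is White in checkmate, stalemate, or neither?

stalemate

White to move; white king on a1.
In check: no.
King squares — b1: attacked by Kc1; a2: attacked by Qd2; b2: attacked by Kc1.
Legal moves for White: none.
Not in check and no legal moves → stalemate.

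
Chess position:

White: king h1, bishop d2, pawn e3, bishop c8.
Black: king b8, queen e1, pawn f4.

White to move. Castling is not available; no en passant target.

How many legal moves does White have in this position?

White to move; king on h1.
In check: yes, from the black queen on e1.
Legal moves: Kh2, Kg2, Bxe1.
Count: 3.

3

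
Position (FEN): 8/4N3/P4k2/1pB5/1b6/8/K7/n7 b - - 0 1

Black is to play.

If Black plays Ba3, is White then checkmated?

After Ba3: white king on a2; in check: no.
White is not in check, so this cannot be checkmate.

no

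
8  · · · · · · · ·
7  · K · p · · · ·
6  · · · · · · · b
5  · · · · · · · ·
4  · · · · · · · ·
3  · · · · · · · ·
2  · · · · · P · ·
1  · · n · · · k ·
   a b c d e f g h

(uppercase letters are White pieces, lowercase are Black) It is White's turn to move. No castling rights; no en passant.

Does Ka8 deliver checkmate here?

After Ka8: black king on g1; in check: no.
Black is not in check, so this cannot be checkmate.

no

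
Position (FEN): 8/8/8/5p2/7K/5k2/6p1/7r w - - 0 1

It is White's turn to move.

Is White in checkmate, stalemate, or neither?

White to move; white king on h4.
In check: yes, from the black rook on h1.
Legal moves for White: Kg5.
White is in check but has 1 legal move → neither.

neither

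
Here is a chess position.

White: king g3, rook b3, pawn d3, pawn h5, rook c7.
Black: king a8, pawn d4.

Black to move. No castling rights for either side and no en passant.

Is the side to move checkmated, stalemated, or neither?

stalemate

Black to move; black king on a8.
In check: no.
King squares — a7: attacked by Rc7; b7: attacked by Rb3; b8: attacked by Rb3.
Legal moves for Black: none.
Not in check and no legal moves → stalemate.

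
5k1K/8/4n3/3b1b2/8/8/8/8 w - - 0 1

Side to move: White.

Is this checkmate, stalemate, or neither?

White to move; white king on h8.
In check: no.
King squares — g7: attacked by Ne6; h7: attacked by Bf5; g8: attacked by Kf8.
Legal moves for White: none.
Not in check and no legal moves → stalemate.

stalemate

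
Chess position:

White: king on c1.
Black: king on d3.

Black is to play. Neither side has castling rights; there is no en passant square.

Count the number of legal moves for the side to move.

6

Black to move; king on d3.
In check: no.
Legal moves: Ke4, Kd4, Kc4, Ke3, Kc3, Ke2.
Count: 6.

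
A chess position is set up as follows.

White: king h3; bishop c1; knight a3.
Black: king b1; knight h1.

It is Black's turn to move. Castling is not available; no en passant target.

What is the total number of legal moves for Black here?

3

Black to move; king on b1.
In check: yes, from the white knight on a3.
Legal moves: Ka2, Kxc1, Ka1.
Count: 3.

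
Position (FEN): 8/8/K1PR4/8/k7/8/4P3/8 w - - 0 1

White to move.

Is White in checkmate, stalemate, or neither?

White to move; white king on a6.
In check: no.
Legal moves for White: Rd8, Rd7, Rh6, Rg6, Rf6, Re6, Rd5, Rd4+, Rd3, Rd2, Rd1, Kb7, Ka7, Kb6, c7, e3, e4.
White has 17 legal moves and is not in check → neither.

neither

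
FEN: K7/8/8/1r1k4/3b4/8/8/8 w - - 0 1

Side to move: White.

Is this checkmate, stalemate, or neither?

White to move; white king on a8.
In check: no.
King squares — a7: attacked by Bd4; b7: attacked by Rb5; b8: attacked by Rb5.
Legal moves for White: none.
Not in check and no legal moves → stalemate.

stalemate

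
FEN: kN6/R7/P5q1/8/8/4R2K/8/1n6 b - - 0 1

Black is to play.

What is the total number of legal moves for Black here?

Black to move; king on a8.
In check: yes, from the white rook on a7.
Legal moves: Kxb8, Kxa7.
Count: 2.

2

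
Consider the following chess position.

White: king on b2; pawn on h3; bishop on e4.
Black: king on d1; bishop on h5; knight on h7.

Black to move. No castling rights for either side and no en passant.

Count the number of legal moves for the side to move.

Black to move; king on d1.
In check: no.
Legal moves: Nf8, Nf6, Ng5, Be8, Bf7, Bg6, Bg4, Bf3, Be2, Ke2, Kd2, Ke1.
Count: 12.

12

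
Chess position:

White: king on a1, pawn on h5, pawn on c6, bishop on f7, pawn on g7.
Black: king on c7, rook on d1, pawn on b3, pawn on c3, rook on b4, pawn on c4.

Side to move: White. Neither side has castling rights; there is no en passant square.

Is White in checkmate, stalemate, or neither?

White to move; white king on a1.
In check: yes, from the black rook on d1.
King squares — b1: attacked by Rd1; a2: attacked by Pb3; b2: attacked by Pc3.
Legal moves for White: none.
In check with no legal moves → checkmate.

checkmate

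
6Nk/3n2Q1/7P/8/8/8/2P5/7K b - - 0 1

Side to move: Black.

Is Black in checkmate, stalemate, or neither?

Black to move; black king on h8.
In check: yes, from the white queen on g7.
King squares — g7: attacked by Ph6; h7: attacked by Qg7; g8: attacked by Qg7.
Legal moves for Black: none.
In check with no legal moves → checkmate.

checkmate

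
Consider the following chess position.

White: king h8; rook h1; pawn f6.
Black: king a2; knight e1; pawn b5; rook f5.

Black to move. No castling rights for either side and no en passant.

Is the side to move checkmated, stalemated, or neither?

neither

Black to move; black king on a2.
In check: no.
Legal moves for Black include: Rxf6, Rh5+, Rg5, Re5, Rd5, Rc5, Rf4, Rf3, Rf2, Rf1, Kb3, Ka3, Kb2, Kb1, Ka1, Nf3, Nd3, Ng2, ... (list truncated; more exist).
Black has legal moves and is not in check → neither.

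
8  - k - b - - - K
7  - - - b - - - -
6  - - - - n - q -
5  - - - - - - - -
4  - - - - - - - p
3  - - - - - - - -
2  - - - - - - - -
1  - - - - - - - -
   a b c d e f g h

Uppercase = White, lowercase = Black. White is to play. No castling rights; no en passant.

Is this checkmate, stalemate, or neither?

White to move; white king on h8.
In check: no.
King squares — g7: attacked by Ne6; h7: attacked by Qg6; g8: attacked by Qg6.
Legal moves for White: none.
Not in check and no legal moves → stalemate.

stalemate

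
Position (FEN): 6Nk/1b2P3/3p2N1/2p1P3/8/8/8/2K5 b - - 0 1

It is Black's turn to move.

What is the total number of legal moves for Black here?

Black to move; king on h8.
In check: yes, from the white knight on g6.
Legal moves: Kxg8, Kh7, Kg7.
Count: 3.

3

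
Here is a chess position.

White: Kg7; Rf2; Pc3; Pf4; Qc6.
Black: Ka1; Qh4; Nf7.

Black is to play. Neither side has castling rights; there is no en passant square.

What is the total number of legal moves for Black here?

22

Black to move; king on a1.
In check: no.
Legal moves: Nh8, Nd8, Nh6, Nd6, Ng5, Ne5, Qh8+, Qd8, Qh7+, Qe7, Qh6+, Qf6+, Qh5, Qg5+, Qg4+, Qxf4, Qh3, Qg3+, Qh2, Qxf2, Qh1, Kb1.
Count: 22.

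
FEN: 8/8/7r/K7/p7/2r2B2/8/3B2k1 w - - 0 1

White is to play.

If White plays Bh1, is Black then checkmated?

no

After Bh1: black king on g1; in check: no.
Black is not in check, so this cannot be checkmate.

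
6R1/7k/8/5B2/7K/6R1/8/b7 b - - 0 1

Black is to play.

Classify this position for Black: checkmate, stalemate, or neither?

Black to move; black king on h7.
In check: yes, from the white bishop on f5.
Legal moves for Black: Kh6.
Black is in check but has 1 legal move → neither.

neither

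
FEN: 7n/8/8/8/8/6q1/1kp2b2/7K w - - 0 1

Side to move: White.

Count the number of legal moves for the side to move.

0

White to move; king on h1.
In check: no.
Legal moves: none.
Count: 0.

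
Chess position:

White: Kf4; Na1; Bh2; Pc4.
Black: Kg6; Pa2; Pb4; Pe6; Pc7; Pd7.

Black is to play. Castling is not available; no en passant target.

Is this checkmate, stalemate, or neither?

Black to move; black king on g6.
In check: no.
Legal moves for Black: Kh7, Kg7, Kf7, Kh6, Kf6, Kh5, d6, c6, e5+, b3, d5, c5.
Black has 12 legal moves and is not in check → neither.

neither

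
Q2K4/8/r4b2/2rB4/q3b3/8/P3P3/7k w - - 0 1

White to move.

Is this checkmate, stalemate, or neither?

White to move; white king on d8.
In check: yes, from the black bishop on f6.
King squares — c7: attacked by Rc5; d7: attacked by Qa4; e7: attacked by Bf6; c8: attacked by Rc5; e8: attacked by Qa4.
Legal moves for White: none.
In check with no legal moves → checkmate.

checkmate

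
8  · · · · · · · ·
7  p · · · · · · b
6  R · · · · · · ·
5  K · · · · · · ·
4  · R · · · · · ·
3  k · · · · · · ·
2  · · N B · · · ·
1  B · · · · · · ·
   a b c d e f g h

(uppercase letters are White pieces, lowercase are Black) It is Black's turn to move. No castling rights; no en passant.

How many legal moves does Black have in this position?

2

Black to move; king on a3.
In check: yes, from the white knight on c2.
Legal moves: Ka2, Bxc2.
Count: 2.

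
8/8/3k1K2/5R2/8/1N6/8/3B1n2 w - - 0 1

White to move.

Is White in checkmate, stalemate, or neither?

neither

White to move; white king on f6.
In check: no.
Legal moves for White include: Kg7, Kf7, Kg6, Kg5, Rh5, Rg5, Re5, Rd5+, Rc5, Rb5, Ra5, Rf4, Rf3, Rf2, Rxf1, Nc5, Na5, Nd4, ... (list truncated; more exist).
White has legal moves and is not in check → neither.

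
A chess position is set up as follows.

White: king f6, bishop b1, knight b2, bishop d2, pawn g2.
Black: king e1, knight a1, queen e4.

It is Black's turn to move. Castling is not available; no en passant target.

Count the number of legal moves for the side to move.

4

Black to move; king on e1.
In check: yes, from the white bishop on d2.
Legal moves: Kf2, Ke2, Kxd2, Kf1.
Count: 4.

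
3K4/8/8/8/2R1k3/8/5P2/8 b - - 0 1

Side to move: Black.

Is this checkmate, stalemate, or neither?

neither

Black to move; black king on e4.
In check: yes, from the white rook on c4.
King squares — d3: available; e3: attacked by Pf2; f3: available; d4: attacked by Rc4; f4: attacked by Rc4; d5: available; e5: available; f5: available.
Legal moves for Black: Kf5, Ke5, Kd5, Kf3, Kd3.
Black is in check but has 5 legal moves → neither.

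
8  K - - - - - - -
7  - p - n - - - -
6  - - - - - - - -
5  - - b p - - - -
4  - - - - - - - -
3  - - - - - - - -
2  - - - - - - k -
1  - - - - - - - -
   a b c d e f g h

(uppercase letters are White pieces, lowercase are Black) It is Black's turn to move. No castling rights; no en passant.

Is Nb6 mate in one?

After Nb6: white king on a8; in check: yes, from the black knight on b6.
White has 3 legal replies: Kb8, Kxb7, Ka7.
In check but a legal move exists → not checkmate.

no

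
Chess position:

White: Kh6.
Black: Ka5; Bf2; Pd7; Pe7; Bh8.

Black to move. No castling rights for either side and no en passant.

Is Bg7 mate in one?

After Bg7: white king on h6; in check: yes, from the black bishop on g7.
White has 5 legal replies: Kh7, Kxg7, Kg6, Kh5, Kg5.
In check but a legal move exists → not checkmate.

no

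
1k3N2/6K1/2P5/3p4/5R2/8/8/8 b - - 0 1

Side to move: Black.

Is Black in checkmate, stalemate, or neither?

Black to move; black king on b8.
In check: no.
Legal moves for Black: Kc8, Ka8, Kc7, Ka7, d4.
Black has 5 legal moves and is not in check → neither.

neither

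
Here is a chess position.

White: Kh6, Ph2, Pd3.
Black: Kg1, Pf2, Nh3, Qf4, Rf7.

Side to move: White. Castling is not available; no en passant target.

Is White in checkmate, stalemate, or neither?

White to move; white king on h6.
In check: yes, from the black queen on f4.
Legal moves for White: Kg6, Kh5.
White is in check but has 2 legal moves → neither.

neither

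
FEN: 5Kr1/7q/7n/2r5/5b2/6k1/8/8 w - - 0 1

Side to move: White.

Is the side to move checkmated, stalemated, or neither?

checkmate

White to move; white king on f8.
In check: yes, from the black rook on g8.
King squares — e7: attacked by Qh7; f7: attacked by Nh6; g7: attacked by Qh7; e8: attacked by Rg8; g8: attacked by Nh6.
Legal moves for White: none.
In check with no legal moves → checkmate.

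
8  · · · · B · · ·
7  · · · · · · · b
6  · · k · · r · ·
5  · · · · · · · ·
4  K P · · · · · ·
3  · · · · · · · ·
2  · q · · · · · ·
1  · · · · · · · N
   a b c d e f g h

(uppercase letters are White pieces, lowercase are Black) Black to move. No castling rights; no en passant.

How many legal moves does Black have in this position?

5

Black to move; king on c6.
In check: yes, from the white bishop on e8.
Legal moves: Kc7, Kb7, Kd6, Kb6, Kd5.
Count: 5.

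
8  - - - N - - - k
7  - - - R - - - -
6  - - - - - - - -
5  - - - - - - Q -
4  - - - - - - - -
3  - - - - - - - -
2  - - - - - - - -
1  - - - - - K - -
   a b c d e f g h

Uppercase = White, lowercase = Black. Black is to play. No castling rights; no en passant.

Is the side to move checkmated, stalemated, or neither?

stalemate

Black to move; black king on h8.
In check: no.
King squares — g7: attacked by Qg5; h7: attacked by Rd7; g8: attacked by Qg5.
Legal moves for Black: none.
Not in check and no legal moves → stalemate.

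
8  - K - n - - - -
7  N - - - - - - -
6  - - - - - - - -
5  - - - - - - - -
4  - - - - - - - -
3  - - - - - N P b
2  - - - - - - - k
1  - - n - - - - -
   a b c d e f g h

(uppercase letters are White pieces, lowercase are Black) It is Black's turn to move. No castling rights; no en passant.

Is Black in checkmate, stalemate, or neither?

neither

Black to move; black king on h2.
In check: yes, from the white knight on f3.
King squares — g1: attacked by Nf3; h1: available; g2: available; g3: available; h3: own bishop.
Legal moves for Black: Kxg3, Kg2, Kh1.
Black is in check but has 3 legal moves → neither.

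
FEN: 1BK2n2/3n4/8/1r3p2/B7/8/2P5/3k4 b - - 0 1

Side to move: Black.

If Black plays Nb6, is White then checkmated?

After Nb6: white king on c8; in check: yes, from the black knight on b6.
White has 3 legal replies: Kd8, Kc7, Kb7.
In check but a legal move exists → not checkmate.

no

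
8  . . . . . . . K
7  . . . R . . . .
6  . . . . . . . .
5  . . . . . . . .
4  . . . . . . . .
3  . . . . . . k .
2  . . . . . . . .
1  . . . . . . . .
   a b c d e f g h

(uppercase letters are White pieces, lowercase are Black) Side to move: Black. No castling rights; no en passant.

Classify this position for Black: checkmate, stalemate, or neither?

Black to move; black king on g3.
In check: no.
Legal moves for Black: Kh4, Kg4, Kf4, Kh3, Kf3, Kh2, Kg2, Kf2.
Black has 8 legal moves and is not in check → neither.

neither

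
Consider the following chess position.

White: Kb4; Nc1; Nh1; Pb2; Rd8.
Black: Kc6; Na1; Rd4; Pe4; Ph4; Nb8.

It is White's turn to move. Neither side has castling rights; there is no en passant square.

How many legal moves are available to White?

4

White to move; king on b4.
In check: yes, from the black rook on d4.
Legal moves: Ka5, Kc3, Ka3, Rxd4.
Count: 4.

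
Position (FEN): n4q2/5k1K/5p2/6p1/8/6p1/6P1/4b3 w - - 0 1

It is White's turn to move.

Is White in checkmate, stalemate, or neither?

stalemate

White to move; white king on h7.
In check: no.
King squares — g6: attacked by Kf7; h6: attacked by Qf8; g7: attacked by Kf7; g8: attacked by Kf7; h8: attacked by Qf8.
Legal moves for White: none.
Not in check and no legal moves → stalemate.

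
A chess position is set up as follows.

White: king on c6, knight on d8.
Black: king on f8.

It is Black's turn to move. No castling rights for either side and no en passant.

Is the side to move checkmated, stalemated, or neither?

neither

Black to move; black king on f8.
In check: no.
Legal moves for Black: Kg8, Ke8, Kg7, Ke7.
Black has 4 legal moves and is not in check → neither.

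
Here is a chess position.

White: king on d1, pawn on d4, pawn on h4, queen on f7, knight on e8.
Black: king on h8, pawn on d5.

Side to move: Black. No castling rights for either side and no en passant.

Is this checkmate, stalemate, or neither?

Black to move; black king on h8.
In check: no.
King squares — g7: attacked by Qf7; h7: attacked by Qf7; g8: attacked by Qf7.
Legal moves for Black: none.
Not in check and no legal moves → stalemate.

stalemate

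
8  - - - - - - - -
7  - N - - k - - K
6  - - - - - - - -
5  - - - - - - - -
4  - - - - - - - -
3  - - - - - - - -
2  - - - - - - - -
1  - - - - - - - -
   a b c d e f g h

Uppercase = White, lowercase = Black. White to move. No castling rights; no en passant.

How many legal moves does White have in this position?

White to move; king on h7.
In check: no.
Legal moves: Kh8, Kg8, Kg7, Kh6, Kg6, Nd8, Nd6, Nc5, Na5.
Count: 9.

9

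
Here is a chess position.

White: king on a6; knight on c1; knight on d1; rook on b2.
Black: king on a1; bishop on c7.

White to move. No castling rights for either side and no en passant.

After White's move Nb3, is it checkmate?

yes

After Nb3: black king on a1; in check: yes, from the white knight on b3.
King squares — b1: attacked by Rb2; a2: attacked by Rb2; b2: attacked by Nd1.
Black has no legal moves → checkmate.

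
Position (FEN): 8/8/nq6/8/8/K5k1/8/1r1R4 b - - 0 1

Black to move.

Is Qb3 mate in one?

yes

After Qb3: white king on a3; in check: yes, from the black queen on b3.
King squares — a2: attacked by Qb3; b2: attacked by Rb1; b3: attacked by Rb1; a4: attacked by Qb3; b4: attacked by Qb3.
White has no legal moves → checkmate.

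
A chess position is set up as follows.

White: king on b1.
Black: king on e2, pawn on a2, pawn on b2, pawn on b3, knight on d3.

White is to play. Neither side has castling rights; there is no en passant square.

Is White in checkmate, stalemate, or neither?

White to move; white king on b1.
In check: yes, from the black pawn on a2.
King squares — a1: attacked by Pb2; c1: attacked by Pb2; a2: attacked by Pb3; b2: attacked by Nd3; c2: attacked by Pb3.
Legal moves for White: none.
In check with no legal moves → checkmate.

checkmate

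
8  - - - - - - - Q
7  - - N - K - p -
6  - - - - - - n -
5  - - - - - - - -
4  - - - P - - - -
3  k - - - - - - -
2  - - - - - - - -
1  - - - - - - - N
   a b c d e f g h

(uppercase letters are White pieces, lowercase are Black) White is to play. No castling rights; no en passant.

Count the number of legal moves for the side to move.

White to move; king on e7.
In check: yes, from the black knight on g6.
Legal moves: Ke8, Kd8, Kf7, Kd7, Ke6, Kd6.
Count: 6.

6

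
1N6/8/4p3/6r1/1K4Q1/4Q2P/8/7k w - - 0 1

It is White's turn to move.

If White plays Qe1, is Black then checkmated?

no

After Qe1: black king on h1; in check: yes, from the white queen on e1.
Black has 1 legal reply: Kh2.
In check but a legal move exists → not checkmate.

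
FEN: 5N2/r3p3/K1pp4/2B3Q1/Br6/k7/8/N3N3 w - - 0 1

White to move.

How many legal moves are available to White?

White to move; king on a6.
In check: yes, from the black rook on a7.
Legal moves: Kxa7, Bxa7.
Count: 2.

2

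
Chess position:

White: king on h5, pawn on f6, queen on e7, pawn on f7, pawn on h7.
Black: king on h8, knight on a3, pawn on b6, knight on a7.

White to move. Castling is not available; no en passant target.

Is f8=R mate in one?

After f8=R: black king on h8; in check: yes, from the white rook on f8.
King squares — g7: attacked by Pf6; h7: attacked by Qe7; g8: attacked by Ph7.
Black has no legal moves → checkmate.

yes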